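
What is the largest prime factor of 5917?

5917 = 61 · 97
97 is prime.
So 5917 = 61 · 97; the largest prime factor is 97.

97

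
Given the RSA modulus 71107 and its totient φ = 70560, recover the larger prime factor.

φ(n) = (p−1)(q−1) = n − (p+q) + 1, so p + q = 71107 − 70560 + 1 = 548.
p and q are the roots of t² − 548t + 71107 = 0.
Discriminant: 548² − 4·71107 = 300304 − 284428 = 15876; √15876 = 126.
q = (548 − 126)/2 = 211, p = (548 + 126)/2 = 337.
Check: 211 · 337 = 71107.

337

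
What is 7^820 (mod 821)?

7^1 ≡ 7 (mod 821)
7^2 ≡ 7^2 = 49 ≡ 49 (mod 821)
7^4 ≡ 49^2 = 2401 ≡ 759 (mod 821)
7^8 ≡ 759^2 = 576081 ≡ 560 (mod 821)
7^16 ≡ 560^2 = 313600 ≡ 799 (mod 821)
7^32 ≡ 799^2 = 638401 ≡ 484 (mod 821)
7^64 ≡ 484^2 = 234256 ≡ 271 (mod 821)
7^128 ≡ 271^2 = 73441 ≡ 372 (mod 821)
7^256 ≡ 372^2 = 138384 ≡ 456 (mod 821)
7^512 ≡ 456^2 = 207936 ≡ 223 (mod 821)
820 = 512 + 256 + 32 + 16 + 4 in binary powers of 2.
So 7^820 ≡ 223 · 456 · 484 · 799 · 759 ≡ 1 (mod 821).
Since the result is 1, base 7 gives no evidence that 821 is composite.

1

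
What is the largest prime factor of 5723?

97

5723 = 59 · 97
97 is prime.
So 5723 = 59 · 97; the largest prime factor is 97.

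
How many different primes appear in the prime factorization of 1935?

1935 = 3^2 · 215
215 = 5 · 43
1935 = 3^2 · 5 · 43, which has 3 distinct prime factors.

3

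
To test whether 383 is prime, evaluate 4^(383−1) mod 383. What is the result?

1

4^1 ≡ 4 (mod 383)
4^2 ≡ 4^2 = 16 ≡ 16 (mod 383)
4^4 ≡ 16^2 = 256 ≡ 256 (mod 383)
4^8 ≡ 256^2 = 65536 ≡ 43 (mod 383)
4^16 ≡ 43^2 = 1849 ≡ 317 (mod 383)
4^32 ≡ 317^2 = 100489 ≡ 143 (mod 383)
4^64 ≡ 143^2 = 20449 ≡ 150 (mod 383)
4^128 ≡ 150^2 = 22500 ≡ 286 (mod 383)
4^256 ≡ 286^2 = 81796 ≡ 217 (mod 383)
382 = 256 + 64 + 32 + 16 + 8 + 4 + 2 in binary powers of 2.
So 4^382 ≡ 217 · 150 · 143 · 317 · 43 · 256 · 16 ≡ 1 (mod 383).
Since the result is 1, base 4 gives no evidence that 383 is composite.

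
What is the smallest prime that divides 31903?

31903 is odd.
Digit sum 16, not divisible by 3.
Ends in 3: not divisible by 5.
7: 31903 = 7·4557 + 4
11: 31903 = 11·2900 + 3
13: 31903 = 13·2454 + 1
17: 31903 = 17·1876 + 11
19: 31903 = 19·1679 + 2
23: 31903 = 23·1387 + 2
29: 31903 = 29·1100 + 3
31: 31903 = 31·1029 + 4
37: 31903 = 37·862 + 9
41: 31903 = 41·778 + 5
43: 31903 = 43·741 + 40
47: 31903 = 47·678 + 37
53: 31903 = 53·601 + 50
59: 31903 = 59·540 + 43
61: 31903 = 61·523

61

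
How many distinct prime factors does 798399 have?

798399 = 3^2 · 88711
88711 = 7 · 12673
12673 = 19 · 667
667 = 23 · 29
798399 = 3^2 · 7 · 19 · 23 · 29, which has 5 distinct prime factors.

5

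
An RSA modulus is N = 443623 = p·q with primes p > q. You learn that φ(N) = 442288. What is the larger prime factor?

719

φ(n) = (p−1)(q−1) = n − (p+q) + 1, so p + q = 443623 − 442288 + 1 = 1336.
p and q are the roots of t² − 1336t + 443623 = 0.
Discriminant: 1336² − 4·443623 = 1784896 − 1774492 = 10404; √10404 = 102.
q = (1336 − 102)/2 = 617, p = (1336 + 102)/2 = 719.
Check: 617 · 719 = 443623.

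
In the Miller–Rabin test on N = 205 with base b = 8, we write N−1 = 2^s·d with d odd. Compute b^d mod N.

205 − 1 = 204 = 2^2 · 51, so d = 51.
8^1 ≡ 8 (mod 205)
8^2 ≡ 8^2 = 64 ≡ 64 (mod 205)
8^4 ≡ 64^2 = 4096 ≡ 201 (mod 205)
8^8 ≡ 201^2 = 40401 ≡ 16 (mod 205)
8^16 ≡ 16^2 = 256 ≡ 51 (mod 205)
8^32 ≡ 51^2 = 2601 ≡ 141 (mod 205)
51 = 32 + 16 + 2 + 1 in binary powers of 2.
So 8^51 ≡ 141 · 51 · 64 · 8 ≡ 197 (mod 205).
Squaring chain: 197 → 64; never reaches −1, so base 8 is a Miller–Rabin witness that 205 is composite.

197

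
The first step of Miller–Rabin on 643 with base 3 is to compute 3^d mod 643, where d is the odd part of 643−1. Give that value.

642

643 − 1 = 642 = 2^1 · 321, so d = 321.
3^1 ≡ 3 (mod 643)
3^2 ≡ 3^2 = 9 ≡ 9 (mod 643)
3^4 ≡ 9^2 = 81 ≡ 81 (mod 643)
3^8 ≡ 81^2 = 6561 ≡ 131 (mod 643)
3^16 ≡ 131^2 = 17161 ≡ 443 (mod 643)
3^32 ≡ 443^2 = 196249 ≡ 134 (mod 643)
3^64 ≡ 134^2 = 17956 ≡ 595 (mod 643)
3^128 ≡ 595^2 = 354025 ≡ 375 (mod 643)
3^256 ≡ 375^2 = 140625 ≡ 451 (mod 643)
321 = 256 + 64 + 1 in binary powers of 2.
So 3^321 ≡ 451 · 595 · 3 ≡ 642 (mod 643).
Since 3^d ≡ 642 (mod 643), base 3 does not prove 643 composite.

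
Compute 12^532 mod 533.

66

12^1 ≡ 12 (mod 533)
12^2 ≡ 12^2 = 144 ≡ 144 (mod 533)
12^4 ≡ 144^2 = 20736 ≡ 482 (mod 533)
12^8 ≡ 482^2 = 232324 ≡ 469 (mod 533)
12^16 ≡ 469^2 = 219961 ≡ 365 (mod 533)
12^32 ≡ 365^2 = 133225 ≡ 508 (mod 533)
12^64 ≡ 508^2 = 258064 ≡ 92 (mod 533)
12^128 ≡ 92^2 = 8464 ≡ 469 (mod 533)
12^256 ≡ 469^2 = 219961 ≡ 365 (mod 533)
12^512 ≡ 365^2 = 133225 ≡ 508 (mod 533)
532 = 512 + 16 + 4 in binary powers of 2.
So 12^532 ≡ 508 · 365 · 482 ≡ 66 (mod 533).
Since 66 ≠ 1, base 12 is a Fermat witness: 533 is composite.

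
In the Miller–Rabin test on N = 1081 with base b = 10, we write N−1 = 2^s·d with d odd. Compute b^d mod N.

1081 − 1 = 1080 = 2^3 · 135, so d = 135.
10^1 ≡ 10 (mod 1081)
10^2 ≡ 10^2 = 100 ≡ 100 (mod 1081)
10^4 ≡ 100^2 = 10000 ≡ 271 (mod 1081)
10^8 ≡ 271^2 = 73441 ≡ 1014 (mod 1081)
10^16 ≡ 1014^2 = 1028196 ≡ 165 (mod 1081)
10^32 ≡ 165^2 = 27225 ≡ 200 (mod 1081)
10^64 ≡ 200^2 = 40000 ≡ 3 (mod 1081)
10^128 ≡ 3^2 = 9 ≡ 9 (mod 1081)
135 = 128 + 4 + 2 + 1 in binary powers of 2.
So 10^135 ≡ 9 · 271 · 100 · 10 ≡ 264 (mod 1081).
Squaring chain: 264 → 512 → 542; never reaches −1, so base 10 is a Miller–Rabin witness that 1081 is composite.

264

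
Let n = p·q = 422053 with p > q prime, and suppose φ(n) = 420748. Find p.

φ(n) = (p−1)(q−1) = n − (p+q) + 1, so p + q = 422053 − 420748 + 1 = 1306.
p and q are the roots of t² − 1306t + 422053 = 0.
Discriminant: 1306² − 4·422053 = 1705636 − 1688212 = 17424; √17424 = 132.
q = (1306 − 132)/2 = 587, p = (1306 + 132)/2 = 719.
Check: 587 · 719 = 422053.

719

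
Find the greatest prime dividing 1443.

37

1443 = 3 · 481
481 = 13 · 37
37 is prime.
So 1443 = 3 · 13 · 37; the largest prime factor is 37.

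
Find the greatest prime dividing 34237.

73

34237 = 7 · 4891
4891 = 67 · 73
73 is prime.
So 34237 = 7 · 67 · 73; the largest prime factor is 73.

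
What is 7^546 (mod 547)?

1

7^1 ≡ 7 (mod 547)
7^2 ≡ 7^2 = 49 ≡ 49 (mod 547)
7^4 ≡ 49^2 = 2401 ≡ 213 (mod 547)
7^8 ≡ 213^2 = 45369 ≡ 515 (mod 547)
7^16 ≡ 515^2 = 265225 ≡ 477 (mod 547)
7^32 ≡ 477^2 = 227529 ≡ 524 (mod 547)
7^64 ≡ 524^2 = 274576 ≡ 529 (mod 547)
7^128 ≡ 529^2 = 279841 ≡ 324 (mod 547)
7^256 ≡ 324^2 = 104976 ≡ 499 (mod 547)
7^512 ≡ 499^2 = 249001 ≡ 116 (mod 547)
546 = 512 + 32 + 2 in binary powers of 2.
So 7^546 ≡ 116 · 524 · 49 ≡ 1 (mod 547).
Since the result is 1, base 7 gives no evidence that 547 is composite.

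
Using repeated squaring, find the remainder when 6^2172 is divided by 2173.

6^1 ≡ 6 (mod 2173)
6^2 ≡ 6^2 = 36 ≡ 36 (mod 2173)
6^4 ≡ 36^2 = 1296 ≡ 1296 (mod 2173)
6^8 ≡ 1296^2 = 1679616 ≡ 2060 (mod 2173)
6^16 ≡ 2060^2 = 4243600 ≡ 1904 (mod 2173)
6^32 ≡ 1904^2 = 3625216 ≡ 652 (mod 2173)
6^64 ≡ 652^2 = 425104 ≡ 1369 (mod 2173)
6^128 ≡ 1369^2 = 1874161 ≡ 1035 (mod 2173)
6^256 ≡ 1035^2 = 1071225 ≡ 2109 (mod 2173)
6^512 ≡ 2109^2 = 4447881 ≡ 1923 (mod 2173)
6^1024 ≡ 1923^2 = 3697929 ≡ 1656 (mod 2173)
6^2048 ≡ 1656^2 = 2742336 ≡ 10 (mod 2173)
2172 = 2048 + 64 + 32 + 16 + 8 + 4 in binary powers of 2.
So 6^2172 ≡ 10 · 1369 · 652 · 1904 · 2060 · 1296 ≡ 1849 (mod 2173).
Since 1849 ≠ 1, base 6 is a Fermat witness: 2173 is composite.

1849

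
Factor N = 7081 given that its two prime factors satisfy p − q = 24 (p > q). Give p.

97

Since p = q + 24, we have 7081 = q(q + 24), so q² + 24q − 7081 = 0.
Discriminant: 24² + 4·7081 = 576 + 28324 = 28900; √28900 = 170.
q = (−24 + 170)/2 = 73, and p = q + 24 = 97.
Check: 73 · 97 = 7081.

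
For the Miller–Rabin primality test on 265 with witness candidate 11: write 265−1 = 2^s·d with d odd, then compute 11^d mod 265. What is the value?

131

265 − 1 = 264 = 2^3 · 33, so d = 33.
11^1 ≡ 11 (mod 265)
11^2 ≡ 11^2 = 121 ≡ 121 (mod 265)
11^4 ≡ 121^2 = 14641 ≡ 66 (mod 265)
11^8 ≡ 66^2 = 4356 ≡ 116 (mod 265)
11^16 ≡ 116^2 = 13456 ≡ 206 (mod 265)
11^32 ≡ 206^2 = 42436 ≡ 36 (mod 265)
33 = 32 + 1 in binary powers of 2.
So 11^33 ≡ 36 · 11 ≡ 131 (mod 265).
Squaring chain: 131 → 201 → 121; never reaches −1, so base 11 is a Miller–Rabin witness that 265 is composite.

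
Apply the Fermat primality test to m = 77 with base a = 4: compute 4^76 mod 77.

4^1 ≡ 4 (mod 77)
4^2 ≡ 4^2 = 16 ≡ 16 (mod 77)
4^4 ≡ 16^2 = 256 ≡ 25 (mod 77)
4^8 ≡ 25^2 = 625 ≡ 9 (mod 77)
4^16 ≡ 9^2 = 81 ≡ 4 (mod 77)
4^32 ≡ 4^2 = 16 ≡ 16 (mod 77)
4^64 ≡ 16^2 = 256 ≡ 25 (mod 77)
76 = 64 + 8 + 4 in binary powers of 2.
So 4^76 ≡ 25 · 9 · 25 ≡ 4 (mod 77).
Since 4 ≠ 1, base 4 is a Fermat witness: 77 is composite.

4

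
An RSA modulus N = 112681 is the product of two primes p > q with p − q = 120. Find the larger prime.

Since p = q + 120, we have 112681 = q(q + 120), so q² + 120q − 112681 = 0.
Discriminant: 120² + 4·112681 = 14400 + 450724 = 465124; √465124 = 682.
q = (−120 + 682)/2 = 281, and p = q + 120 = 401.
Check: 281 · 401 = 112681.

401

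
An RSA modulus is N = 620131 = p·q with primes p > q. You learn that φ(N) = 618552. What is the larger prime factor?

φ(n) = (p−1)(q−1) = n − (p+q) + 1, so p + q = 620131 − 618552 + 1 = 1580.
p and q are the roots of t² − 1580t + 620131 = 0.
Discriminant: 1580² − 4·620131 = 2496400 − 2480524 = 15876; √15876 = 126.
q = (1580 − 126)/2 = 727, p = (1580 + 126)/2 = 853.
Check: 727 · 853 = 620131.

853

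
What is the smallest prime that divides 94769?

97

94769 is odd.
Digit sum 35, not divisible by 3.
Ends in 9: not divisible by 5.
7: 94769 = 7·13538 + 3
11: 94769 = 11·8615 + 4
13: 94769 = 13·7289 + 12
17: 94769 = 17·5574 + 11
19: 94769 = 19·4987 + 16
23: 94769 = 23·4120 + 9
29: 94769 = 29·3267 + 26
31: 94769 = 31·3057 + 2
37: 94769 = 37·2561 + 12
41: 94769 = 41·2311 + 18
43: 94769 = 43·2203 + 40
47: 94769 = 47·2016 + 17
53: 94769 = 53·1788 + 5
59: 94769 = 59·1606 + 15
61: 94769 = 61·1553 + 36
67: 94769 = 67·1414 + 31
71: 94769 = 71·1334 + 55
73: 94769 = 73·1298 + 15
79: 94769 = 79·1199 + 48
83: 94769 = 83·1141 + 66
89: 94769 = 89·1064 + 73
97: 94769 = 97·977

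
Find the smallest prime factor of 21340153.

89

21340153 is odd.
Digit sum 19, not divisible by 3.
Ends in 3: not divisible by 5.
7: 21340153 = 7·3048593 + 2
11: 21340153 = 11·1940013 + 10
13: 21340153 = 13·1641550 + 3
17: 21340153 = 17·1255303 + 2
19: 21340153 = 19·1123165 + 18
23: 21340153 = 23·927832 + 17
29: 21340153 = 29·735867 + 10
31: 21340153 = 31·688392 + 1
37: 21340153 = 37·576760 + 33
41: 21340153 = 41·520491 + 22
43: 21340153 = 43·496282 + 27
47: 21340153 = 47·454045 + 38
53: 21340153 = 53·402644 + 21
59: 21340153 = 59·361697 + 30
61: 21340153 = 61·349838 + 35
67: 21340153 = 67·318509 + 50
71: 21340153 = 71·300565 + 38
73: 21340153 = 73·292330 + 63
79: 21340153 = 79·270128 + 41
83: 21340153 = 83·257110 + 23
89: 21340153 = 89·239777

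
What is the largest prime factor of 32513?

32513 = 13 · 2501
2501 = 41 · 61
61 is prime.
So 32513 = 13 · 41 · 61; the largest prime factor is 61.

61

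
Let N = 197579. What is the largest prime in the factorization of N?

79

197579 = 41 · 4819
4819 = 61 · 79
79 is prime.
So 197579 = 41 · 61 · 79; the largest prime factor is 79.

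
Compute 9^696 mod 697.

9^1 ≡ 9 (mod 697)
9^2 ≡ 9^2 = 81 ≡ 81 (mod 697)
9^4 ≡ 81^2 = 6561 ≡ 288 (mod 697)
9^8 ≡ 288^2 = 82944 ≡ 1 (mod 697)
9^16 ≡ 1^2 = 1 ≡ 1 (mod 697)
9^32 ≡ 1^2 = 1 ≡ 1 (mod 697)
9^64 ≡ 1^2 = 1 ≡ 1 (mod 697)
9^128 ≡ 1^2 = 1 ≡ 1 (mod 697)
9^256 ≡ 1^2 = 1 ≡ 1 (mod 697)
9^512 ≡ 1^2 = 1 ≡ 1 (mod 697)
696 = 512 + 128 + 32 + 16 + 8 in binary powers of 2.
So 9^696 ≡ 1 · 1 · 1 · 1 · 1 ≡ 1 (mod 697).
Since the result is 1, base 9 gives no evidence that 697 is composite.

1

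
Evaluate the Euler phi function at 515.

408

Factor: 515 = 5 · 103.
φ(515) = (5−1) · (103−1) = 4 · 102 = 408.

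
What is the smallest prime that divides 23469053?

97

23469053 is odd.
Digit sum 32, not divisible by 3.
Ends in 3: not divisible by 5.
7: 23469053 = 7·3352721 + 6
11: 23469053 = 11·2133550 + 3
13: 23469053 = 13·1805311 + 10
17: 23469053 = 17·1380532 + 9
19: 23469053 = 19·1235213 + 6
23: 23469053 = 23·1020393 + 14
29: 23469053 = 29·809277 + 20
31: 23469053 = 31·757066 + 7
37: 23469053 = 37·634298 + 27
41: 23469053 = 41·572415 + 38
43: 23469053 = 43·545791 + 40
47: 23469053 = 47·499341 + 26
53: 23469053 = 53·442812 + 17
59: 23469053 = 59·397780 + 33
61: 23469053 = 61·384738 + 35
67: 23469053 = 67·350284 + 25
71: 23469053 = 71·330550 + 3
73: 23469053 = 73·321493 + 64
79: 23469053 = 79·297076 + 49
83: 23469053 = 83·282759 + 56
89: 23469053 = 89·263697 + 20
97: 23469053 = 97·241949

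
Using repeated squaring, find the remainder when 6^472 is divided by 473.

6^1 ≡ 6 (mod 473)
6^2 ≡ 6^2 = 36 ≡ 36 (mod 473)
6^4 ≡ 36^2 = 1296 ≡ 350 (mod 473)
6^8 ≡ 350^2 = 122500 ≡ 466 (mod 473)
6^16 ≡ 466^2 = 217156 ≡ 49 (mod 473)
6^32 ≡ 49^2 = 2401 ≡ 36 (mod 473)
6^64 ≡ 36^2 = 1296 ≡ 350 (mod 473)
6^128 ≡ 350^2 = 122500 ≡ 466 (mod 473)
6^256 ≡ 466^2 = 217156 ≡ 49 (mod 473)
472 = 256 + 128 + 64 + 16 + 8 in binary powers of 2.
So 6^472 ≡ 49 · 466 · 350 · 49 · 466 ≡ 135 (mod 473).
Since 135 ≠ 1, base 6 is a Fermat witness: 473 is composite.

135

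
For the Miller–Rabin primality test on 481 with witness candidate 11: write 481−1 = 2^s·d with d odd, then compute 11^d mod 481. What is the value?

481 − 1 = 480 = 2^5 · 15, so d = 15.
11^1 ≡ 11 (mod 481)
11^2 ≡ 11^2 = 121 ≡ 121 (mod 481)
11^4 ≡ 121^2 = 14641 ≡ 211 (mod 481)
11^8 ≡ 211^2 = 44521 ≡ 269 (mod 481)
15 = 8 + 4 + 2 + 1 in binary powers of 2.
So 11^15 ≡ 269 · 211 · 121 · 11 ≡ 369 (mod 481).
Squaring chain: 369 → 38 → 1 → 1 → 1; never reaches −1, so base 11 is a Miller–Rabin witness that 481 is composite.

369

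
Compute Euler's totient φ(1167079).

Factor: 1167079 = 59 · 131 · 151.
φ(1167079) = (59−1) · (131−1) · (151−1) = 58 · 130 · 150 = 1131000.

1131000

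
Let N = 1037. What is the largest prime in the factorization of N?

61

1037 = 17 · 61
61 is prime.
So 1037 = 17 · 61; the largest prime factor is 61.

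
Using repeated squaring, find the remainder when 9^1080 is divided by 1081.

679

9^1 ≡ 9 (mod 1081)
9^2 ≡ 9^2 = 81 ≡ 81 (mod 1081)
9^4 ≡ 81^2 = 6561 ≡ 75 (mod 1081)
9^8 ≡ 75^2 = 5625 ≡ 220 (mod 1081)
9^16 ≡ 220^2 = 48400 ≡ 836 (mod 1081)
9^32 ≡ 836^2 = 698896 ≡ 570 (mod 1081)
9^64 ≡ 570^2 = 324900 ≡ 600 (mod 1081)
9^128 ≡ 600^2 = 360000 ≡ 27 (mod 1081)
9^256 ≡ 27^2 = 729 ≡ 729 (mod 1081)
9^512 ≡ 729^2 = 531441 ≡ 670 (mod 1081)
9^1024 ≡ 670^2 = 448900 ≡ 285 (mod 1081)
1080 = 1024 + 32 + 16 + 8 in binary powers of 2.
So 9^1080 ≡ 285 · 570 · 836 · 220 ≡ 679 (mod 1081).
Since 679 ≠ 1, base 9 is a Fermat witness: 1081 is composite.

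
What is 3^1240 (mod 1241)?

3^1 ≡ 3 (mod 1241)
3^2 ≡ 3^2 = 9 ≡ 9 (mod 1241)
3^4 ≡ 9^2 = 81 ≡ 81 (mod 1241)
3^8 ≡ 81^2 = 6561 ≡ 356 (mod 1241)
3^16 ≡ 356^2 = 126736 ≡ 154 (mod 1241)
3^32 ≡ 154^2 = 23716 ≡ 137 (mod 1241)
3^64 ≡ 137^2 = 18769 ≡ 154 (mod 1241)
3^128 ≡ 154^2 = 23716 ≡ 137 (mod 1241)
3^256 ≡ 137^2 = 18769 ≡ 154 (mod 1241)
3^512 ≡ 154^2 = 23716 ≡ 137 (mod 1241)
3^1024 ≡ 137^2 = 18769 ≡ 154 (mod 1241)
1240 = 1024 + 128 + 64 + 16 + 8 in binary powers of 2.
So 3^1240 ≡ 154 · 137 · 154 · 154 · 356 ≡ 373 (mod 1241).
Since 373 ≠ 1, base 3 is a Fermat witness: 1241 is composite.

373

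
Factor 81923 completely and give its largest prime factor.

81923 = 17 · 4819
4819 = 61 · 79
79 is prime.
So 81923 = 17 · 61 · 79; the largest prime factor is 79.

79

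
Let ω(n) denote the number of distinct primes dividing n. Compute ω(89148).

5

89148 = 2^2 · 22287
22287 = 3 · 7429
7429 = 17 · 437
437 = 19 · 23
89148 = 2^2 · 3 · 17 · 19 · 23, which has 5 distinct prime factors.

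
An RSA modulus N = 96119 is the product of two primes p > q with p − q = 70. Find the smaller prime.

277

Since p = q + 70, we have 96119 = q(q + 70), so q² + 70q − 96119 = 0.
Discriminant: 70² + 4·96119 = 4900 + 384476 = 389376; √389376 = 624.
q = (−70 + 624)/2 = 277, and p = q + 70 = 347.
Check: 277 · 347 = 96119.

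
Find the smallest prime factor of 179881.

13

179881 is odd.
Digit sum 34, not divisible by 3.
Ends in 1: not divisible by 5.
7: 179881 = 7·25697 + 2
11: 179881 = 11·16352 + 9
13: 179881 = 13·13837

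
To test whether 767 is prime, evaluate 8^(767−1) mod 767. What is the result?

8^1 ≡ 8 (mod 767)
8^2 ≡ 8^2 = 64 ≡ 64 (mod 767)
8^4 ≡ 64^2 = 4096 ≡ 261 (mod 767)
8^8 ≡ 261^2 = 68121 ≡ 625 (mod 767)
8^16 ≡ 625^2 = 390625 ≡ 222 (mod 767)
8^32 ≡ 222^2 = 49284 ≡ 196 (mod 767)
8^64 ≡ 196^2 = 38416 ≡ 66 (mod 767)
8^128 ≡ 66^2 = 4356 ≡ 521 (mod 767)
8^256 ≡ 521^2 = 271441 ≡ 690 (mod 767)
8^512 ≡ 690^2 = 476100 ≡ 560 (mod 767)
766 = 512 + 128 + 64 + 32 + 16 + 8 + 4 + 2 in binary powers of 2.
So 8^766 ≡ 560 · 521 · 66 · 196 · 222 · 625 · 261 · 64 ≡ 285 (mod 767).
Since 285 ≠ 1, base 8 is a Fermat witness: 767 is composite.

285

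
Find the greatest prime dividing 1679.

1679 = 23 · 73
73 is prime.
So 1679 = 23 · 73; the largest prime factor is 73.

73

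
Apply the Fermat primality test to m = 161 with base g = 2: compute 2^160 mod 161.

2^1 ≡ 2 (mod 161)
2^2 ≡ 2^2 = 4 ≡ 4 (mod 161)
2^4 ≡ 4^2 = 16 ≡ 16 (mod 161)
2^8 ≡ 16^2 = 256 ≡ 95 (mod 161)
2^16 ≡ 95^2 = 9025 ≡ 9 (mod 161)
2^32 ≡ 9^2 = 81 ≡ 81 (mod 161)
2^64 ≡ 81^2 = 6561 ≡ 121 (mod 161)
2^128 ≡ 121^2 = 14641 ≡ 151 (mod 161)
160 = 128 + 32 in binary powers of 2.
So 2^160 ≡ 151 · 81 ≡ 156 (mod 161).
Since 156 ≠ 1, base 2 is a Fermat witness: 161 is composite.

156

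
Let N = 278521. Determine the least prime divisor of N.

19

278521 is odd.
Digit sum 25, not divisible by 3.
Ends in 1: not divisible by 5.
7: 278521 = 7·39788 + 5
11: 278521 = 11·25320 + 1
13: 278521 = 13·21424 + 9
17: 278521 = 17·16383 + 10
19: 278521 = 19·14659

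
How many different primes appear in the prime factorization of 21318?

21318 = 2 · 10659
10659 = 3 · 3553
3553 = 11 · 323
323 = 17 · 19
21318 = 2 · 3 · 11 · 17 · 19, which has 5 distinct prime factors.

5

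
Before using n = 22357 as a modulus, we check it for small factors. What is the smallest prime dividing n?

22357 is odd.
Digit sum 19, not divisible by 3.
Ends in 7: not divisible by 5.
7: 22357 = 7·3193 + 6
11: 22357 = 11·2032 + 5
13: 22357 = 13·1719 + 10
17: 22357 = 17·1315 + 2
19: 22357 = 19·1176 + 13
23: 22357 = 23·972 + 1
29: 22357 = 29·770 + 27
31: 22357 = 31·721 + 6
37: 22357 = 37·604 + 9
41: 22357 = 41·545 + 12
43: 22357 = 43·519 + 40
47: 22357 = 47·475 + 32
53: 22357 = 53·421 + 44
59: 22357 = 59·378 + 55
61: 22357 = 61·366 + 31
67: 22357 = 67·333 + 46
71: 22357 = 71·314 + 63
73: 22357 = 73·306 + 19
79: 22357 = 79·283

79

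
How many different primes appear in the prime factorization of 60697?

4

60697 = 7 · 8671
8671 = 13 · 667
667 = 23 · 29
60697 = 7 · 13 · 23 · 29, which has 4 distinct prime factors.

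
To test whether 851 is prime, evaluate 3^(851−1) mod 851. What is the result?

3^1 ≡ 3 (mod 851)
3^2 ≡ 3^2 = 9 ≡ 9 (mod 851)
3^4 ≡ 9^2 = 81 ≡ 81 (mod 851)
3^8 ≡ 81^2 = 6561 ≡ 604 (mod 851)
3^16 ≡ 604^2 = 364816 ≡ 588 (mod 851)
3^32 ≡ 588^2 = 345744 ≡ 238 (mod 851)
3^64 ≡ 238^2 = 56644 ≡ 478 (mod 851)
3^128 ≡ 478^2 = 228484 ≡ 416 (mod 851)
3^256 ≡ 416^2 = 173056 ≡ 303 (mod 851)
3^512 ≡ 303^2 = 91809 ≡ 752 (mod 851)
850 = 512 + 256 + 64 + 16 + 2 in binary powers of 2.
So 3^850 ≡ 752 · 303 · 478 · 588 · 9 ≡ 303 (mod 851).
Since 303 ≠ 1, base 3 is a Fermat witness: 851 is composite.

303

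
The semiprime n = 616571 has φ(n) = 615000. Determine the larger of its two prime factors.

φ(n) = (p−1)(q−1) = n − (p+q) + 1, so p + q = 616571 − 615000 + 1 = 1572.
p and q are the roots of t² − 1572t + 616571 = 0.
Discriminant: 1572² − 4·616571 = 2471184 − 2466284 = 4900; √4900 = 70.
q = (1572 − 70)/2 = 751, p = (1572 + 70)/2 = 821.
Check: 751 · 821 = 616571.

821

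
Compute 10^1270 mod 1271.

10^1 ≡ 10 (mod 1271)
10^2 ≡ 10^2 = 100 ≡ 100 (mod 1271)
10^4 ≡ 100^2 = 10000 ≡ 1103 (mod 1271)
10^8 ≡ 1103^2 = 1216609 ≡ 262 (mod 1271)
10^16 ≡ 262^2 = 68644 ≡ 10 (mod 1271)
10^32 ≡ 10^2 = 100 ≡ 100 (mod 1271)
10^64 ≡ 100^2 = 10000 ≡ 1103 (mod 1271)
10^128 ≡ 1103^2 = 1216609 ≡ 262 (mod 1271)
10^256 ≡ 262^2 = 68644 ≡ 10 (mod 1271)
10^512 ≡ 10^2 = 100 ≡ 100 (mod 1271)
10^1024 ≡ 100^2 = 10000 ≡ 1103 (mod 1271)
1270 = 1024 + 128 + 64 + 32 + 16 + 4 + 2 in binary powers of 2.
So 10^1270 ≡ 1103 · 262 · 1103 · 100 · 10 · 1103 · 100 ≡ 780 (mod 1271).
Since 780 ≠ 1, base 10 is a Fermat witness: 1271 is composite.

780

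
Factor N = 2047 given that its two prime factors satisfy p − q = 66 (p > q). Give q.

Since p = q + 66, we have 2047 = q(q + 66), so q² + 66q − 2047 = 0.
Discriminant: 66² + 4·2047 = 4356 + 8188 = 12544; √12544 = 112.
q = (−66 + 112)/2 = 23, and p = q + 66 = 89.
Check: 23 · 89 = 2047.

23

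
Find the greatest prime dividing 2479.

67

2479 = 37 · 67
67 is prime.
So 2479 = 37 · 67; the largest prime factor is 67.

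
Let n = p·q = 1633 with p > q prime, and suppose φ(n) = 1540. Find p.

φ(n) = (p−1)(q−1) = n − (p+q) + 1, so p + q = 1633 − 1540 + 1 = 94.
p and q are the roots of t² − 94t + 1633 = 0.
Discriminant: 94² − 4·1633 = 8836 − 6532 = 2304; √2304 = 48.
q = (94 − 48)/2 = 23, p = (94 + 48)/2 = 71.
Check: 23 · 71 = 1633.

71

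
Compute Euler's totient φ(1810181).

Factor: 1810181 = 73 · 137 · 181.
φ(1810181) = (73−1) · (137−1) · (181−1) = 72 · 136 · 180 = 1762560.

1762560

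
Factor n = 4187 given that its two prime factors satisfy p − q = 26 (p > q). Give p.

79

Since p = q + 26, we have 4187 = q(q + 26), so q² + 26q − 4187 = 0.
Discriminant: 26² + 4·4187 = 676 + 16748 = 17424; √17424 = 132.
q = (−26 + 132)/2 = 53, and p = q + 26 = 79.
Check: 53 · 79 = 4187.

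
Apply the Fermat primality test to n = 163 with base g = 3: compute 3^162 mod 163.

1

3^1 ≡ 3 (mod 163)
3^2 ≡ 3^2 = 9 ≡ 9 (mod 163)
3^4 ≡ 9^2 = 81 ≡ 81 (mod 163)
3^8 ≡ 81^2 = 6561 ≡ 41 (mod 163)
3^16 ≡ 41^2 = 1681 ≡ 51 (mod 163)
3^32 ≡ 51^2 = 2601 ≡ 156 (mod 163)
3^64 ≡ 156^2 = 24336 ≡ 49 (mod 163)
3^128 ≡ 49^2 = 2401 ≡ 119 (mod 163)
162 = 128 + 32 + 2 in binary powers of 2.
So 3^162 ≡ 119 · 156 · 9 ≡ 1 (mod 163).
Since the result is 1, base 3 gives no evidence that 163 is composite.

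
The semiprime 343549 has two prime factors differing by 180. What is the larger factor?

683

Since p = q + 180, we have 343549 = q(q + 180), so q² + 180q − 343549 = 0.
Discriminant: 180² + 4·343549 = 32400 + 1374196 = 1406596; √1406596 = 1186.
q = (−180 + 1186)/2 = 503, and p = q + 180 = 683.
Check: 503 · 683 = 343549.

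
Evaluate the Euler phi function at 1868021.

Factor: 1868021 = 89 · 139 · 151.
φ(1868021) = (89−1) · (139−1) · (151−1) = 88 · 138 · 150 = 1821600.

1821600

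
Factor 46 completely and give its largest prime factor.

23

46 = 2 · 23
23 is prime.
So 46 = 2 · 23; the largest prime factor is 23.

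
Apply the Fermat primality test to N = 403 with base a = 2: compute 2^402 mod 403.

2^1 ≡ 2 (mod 403)
2^2 ≡ 2^2 = 4 ≡ 4 (mod 403)
2^4 ≡ 4^2 = 16 ≡ 16 (mod 403)
2^8 ≡ 16^2 = 256 ≡ 256 (mod 403)
2^16 ≡ 256^2 = 65536 ≡ 250 (mod 403)
2^32 ≡ 250^2 = 62500 ≡ 35 (mod 403)
2^64 ≡ 35^2 = 1225 ≡ 16 (mod 403)
2^128 ≡ 16^2 = 256 ≡ 256 (mod 403)
2^256 ≡ 256^2 = 65536 ≡ 250 (mod 403)
402 = 256 + 128 + 16 + 2 in binary powers of 2.
So 2^402 ≡ 250 · 256 · 250 · 4 ≡ 376 (mod 403).
Since 376 ≠ 1, base 2 is a Fermat witness: 403 is composite.

376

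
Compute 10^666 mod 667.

10^1 ≡ 10 (mod 667)
10^2 ≡ 10^2 = 100 ≡ 100 (mod 667)
10^4 ≡ 100^2 = 10000 ≡ 662 (mod 667)
10^8 ≡ 662^2 = 438244 ≡ 25 (mod 667)
10^16 ≡ 25^2 = 625 ≡ 625 (mod 667)
10^32 ≡ 625^2 = 390625 ≡ 430 (mod 667)
10^64 ≡ 430^2 = 184900 ≡ 141 (mod 667)
10^128 ≡ 141^2 = 19881 ≡ 538 (mod 667)
10^256 ≡ 538^2 = 289444 ≡ 633 (mod 667)
10^512 ≡ 633^2 = 400689 ≡ 489 (mod 667)
666 = 512 + 128 + 16 + 8 + 2 in binary powers of 2.
So 10^666 ≡ 489 · 538 · 625 · 25 · 100 ≡ 236 (mod 667).
Since 236 ≠ 1, base 10 is a Fermat witness: 667 is composite.

236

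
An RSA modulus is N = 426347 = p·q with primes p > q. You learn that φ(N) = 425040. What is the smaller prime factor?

617

φ(n) = (p−1)(q−1) = n − (p+q) + 1, so p + q = 426347 − 425040 + 1 = 1308.
p and q are the roots of t² − 1308t + 426347 = 0.
Discriminant: 1308² − 4·426347 = 1710864 − 1705388 = 5476; √5476 = 74.
q = (1308 − 74)/2 = 617, p = (1308 + 74)/2 = 691.
Check: 617 · 691 = 426347.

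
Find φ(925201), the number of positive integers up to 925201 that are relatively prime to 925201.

895440

Factor: 925201 = 71 · 83 · 157.
φ(925201) = (71−1) · (83−1) · (157−1) = 70 · 82 · 156 = 895440.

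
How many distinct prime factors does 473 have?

473 = 11 · 43
473 = 11 · 43, which has 2 distinct prime factors.

2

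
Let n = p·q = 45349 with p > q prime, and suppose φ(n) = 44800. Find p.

φ(n) = (p−1)(q−1) = n − (p+q) + 1, so p + q = 45349 − 44800 + 1 = 550.
p and q are the roots of t² − 550t + 45349 = 0.
Discriminant: 550² − 4·45349 = 302500 − 181396 = 121104; √121104 = 348.
q = (550 − 348)/2 = 101, p = (550 + 348)/2 = 449.
Check: 101 · 449 = 45349.

449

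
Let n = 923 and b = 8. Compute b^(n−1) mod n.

428

8^1 ≡ 8 (mod 923)
8^2 ≡ 8^2 = 64 ≡ 64 (mod 923)
8^4 ≡ 64^2 = 4096 ≡ 404 (mod 923)
8^8 ≡ 404^2 = 163216 ≡ 768 (mod 923)
8^16 ≡ 768^2 = 589824 ≡ 27 (mod 923)
8^32 ≡ 27^2 = 729 ≡ 729 (mod 923)
8^64 ≡ 729^2 = 531441 ≡ 716 (mod 923)
8^128 ≡ 716^2 = 512656 ≡ 391 (mod 923)
8^256 ≡ 391^2 = 152881 ≡ 586 (mod 923)
8^512 ≡ 586^2 = 343396 ≡ 40 (mod 923)
922 = 512 + 256 + 128 + 16 + 8 + 2 in binary powers of 2.
So 8^922 ≡ 40 · 586 · 391 · 27 · 768 · 64 ≡ 428 (mod 923).
Since 428 ≠ 1, base 8 is a Fermat witness: 923 is composite.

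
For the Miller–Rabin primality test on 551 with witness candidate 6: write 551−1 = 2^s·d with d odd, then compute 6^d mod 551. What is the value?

551 − 1 = 550 = 2^1 · 275, so d = 275.
6^1 ≡ 6 (mod 551)
6^2 ≡ 6^2 = 36 ≡ 36 (mod 551)
6^4 ≡ 36^2 = 1296 ≡ 194 (mod 551)
6^8 ≡ 194^2 = 37636 ≡ 168 (mod 551)
6^16 ≡ 168^2 = 28224 ≡ 123 (mod 551)
6^32 ≡ 123^2 = 15129 ≡ 252 (mod 551)
6^64 ≡ 252^2 = 63504 ≡ 139 (mod 551)
6^128 ≡ 139^2 = 19321 ≡ 36 (mod 551)
6^256 ≡ 36^2 = 1296 ≡ 194 (mod 551)
275 = 256 + 16 + 2 + 1 in binary powers of 2.
So 6^275 ≡ 194 · 123 · 36 · 6 ≡ 138 (mod 551).
Squaring chain: 138; never reaches −1, so base 6 is a Miller–Rabin witness that 551 is composite.

138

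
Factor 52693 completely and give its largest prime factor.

79

52693 = 23 · 2291
2291 = 29 · 79
79 is prime.
So 52693 = 23 · 29 · 79; the largest prime factor is 79.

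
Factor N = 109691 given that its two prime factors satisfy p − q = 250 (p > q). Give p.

Since p = q + 250, we have 109691 = q(q + 250), so q² + 250q − 109691 = 0.
Discriminant: 250² + 4·109691 = 62500 + 438764 = 501264; √501264 = 708.
q = (−250 + 708)/2 = 229, and p = q + 250 = 479.
Check: 229 · 479 = 109691.

479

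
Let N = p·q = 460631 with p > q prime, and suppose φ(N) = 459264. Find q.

φ(n) = (p−1)(q−1) = n − (p+q) + 1, so p + q = 460631 − 459264 + 1 = 1368.
p and q are the roots of t² − 1368t + 460631 = 0.
Discriminant: 1368² − 4·460631 = 1871424 − 1842524 = 28900; √28900 = 170.
q = (1368 − 170)/2 = 599, p = (1368 + 170)/2 = 769.
Check: 599 · 769 = 460631.

599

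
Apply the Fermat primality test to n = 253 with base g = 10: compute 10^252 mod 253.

10^1 ≡ 10 (mod 253)
10^2 ≡ 10^2 = 100 ≡ 100 (mod 253)
10^4 ≡ 100^2 = 10000 ≡ 133 (mod 253)
10^8 ≡ 133^2 = 17689 ≡ 232 (mod 253)
10^16 ≡ 232^2 = 53824 ≡ 188 (mod 253)
10^32 ≡ 188^2 = 35344 ≡ 177 (mod 253)
10^64 ≡ 177^2 = 31329 ≡ 210 (mod 253)
10^128 ≡ 210^2 = 44100 ≡ 78 (mod 253)
252 = 128 + 64 + 32 + 16 + 8 + 4 in binary powers of 2.
So 10^252 ≡ 78 · 210 · 177 · 188 · 232 · 133 ≡ 177 (mod 253).
Since 177 ≠ 1, base 10 is a Fermat witness: 253 is composite.

177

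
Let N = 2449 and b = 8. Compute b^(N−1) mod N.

2279

8^1 ≡ 8 (mod 2449)
8^2 ≡ 8^2 = 64 ≡ 64 (mod 2449)
8^4 ≡ 64^2 = 4096 ≡ 1647 (mod 2449)
8^8 ≡ 1647^2 = 2712609 ≡ 1566 (mod 2449)
8^16 ≡ 1566^2 = 2452356 ≡ 907 (mod 2449)
8^32 ≡ 907^2 = 822649 ≡ 2234 (mod 2449)
8^64 ≡ 2234^2 = 4990756 ≡ 2143 (mod 2449)
8^128 ≡ 2143^2 = 4592449 ≡ 574 (mod 2449)
8^256 ≡ 574^2 = 329476 ≡ 1310 (mod 2449)
8^512 ≡ 1310^2 = 1716100 ≡ 1800 (mod 2449)
8^1024 ≡ 1800^2 = 3240000 ≡ 2422 (mod 2449)
8^2048 ≡ 2422^2 = 5866084 ≡ 729 (mod 2449)
2448 = 2048 + 256 + 128 + 16 in binary powers of 2.
So 8^2448 ≡ 729 · 1310 · 574 · 907 ≡ 2279 (mod 2449).
Since 2279 ≠ 1, base 8 is a Fermat witness: 2449 is composite.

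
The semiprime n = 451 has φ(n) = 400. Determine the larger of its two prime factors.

φ(n) = (p−1)(q−1) = n − (p+q) + 1, so p + q = 451 − 400 + 1 = 52.
p and q are the roots of t² − 52t + 451 = 0.
Discriminant: 52² − 4·451 = 2704 − 1804 = 900; √900 = 30.
q = (52 − 30)/2 = 11, p = (52 + 30)/2 = 41.
Check: 11 · 41 = 451.

41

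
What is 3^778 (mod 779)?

214

3^1 ≡ 3 (mod 779)
3^2 ≡ 3^2 = 9 ≡ 9 (mod 779)
3^4 ≡ 9^2 = 81 ≡ 81 (mod 779)
3^8 ≡ 81^2 = 6561 ≡ 329 (mod 779)
3^16 ≡ 329^2 = 108241 ≡ 739 (mod 779)
3^32 ≡ 739^2 = 546121 ≡ 42 (mod 779)
3^64 ≡ 42^2 = 1764 ≡ 206 (mod 779)
3^128 ≡ 206^2 = 42436 ≡ 370 (mod 779)
3^256 ≡ 370^2 = 136900 ≡ 575 (mod 779)
3^512 ≡ 575^2 = 330625 ≡ 329 (mod 779)
778 = 512 + 256 + 8 + 2 in binary powers of 2.
So 3^778 ≡ 329 · 575 · 329 · 9 ≡ 214 (mod 779).
Since 214 ≠ 1, base 3 is a Fermat witness: 779 is composite.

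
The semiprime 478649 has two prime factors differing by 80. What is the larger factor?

733

Since p = q + 80, we have 478649 = q(q + 80), so q² + 80q − 478649 = 0.
Discriminant: 80² + 4·478649 = 6400 + 1914596 = 1920996; √1920996 = 1386.
q = (−80 + 1386)/2 = 653, and p = q + 80 = 733.
Check: 653 · 733 = 478649.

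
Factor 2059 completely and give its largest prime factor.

2059 = 29 · 71
71 is prime.
So 2059 = 29 · 71; the largest prime factor is 71.

71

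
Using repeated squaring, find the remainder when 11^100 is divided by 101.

11^1 ≡ 11 (mod 101)
11^2 ≡ 11^2 = 121 ≡ 20 (mod 101)
11^4 ≡ 20^2 = 400 ≡ 97 (mod 101)
11^8 ≡ 97^2 = 9409 ≡ 16 (mod 101)
11^16 ≡ 16^2 = 256 ≡ 54 (mod 101)
11^32 ≡ 54^2 = 2916 ≡ 88 (mod 101)
11^64 ≡ 88^2 = 7744 ≡ 68 (mod 101)
100 = 64 + 32 + 4 in binary powers of 2.
So 11^100 ≡ 68 · 88 · 97 ≡ 1 (mod 101).
Since the result is 1, base 11 gives no evidence that 101 is composite.

1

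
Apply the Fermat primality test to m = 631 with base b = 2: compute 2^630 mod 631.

2^1 ≡ 2 (mod 631)
2^2 ≡ 2^2 = 4 ≡ 4 (mod 631)
2^4 ≡ 4^2 = 16 ≡ 16 (mod 631)
2^8 ≡ 16^2 = 256 ≡ 256 (mod 631)
2^16 ≡ 256^2 = 65536 ≡ 543 (mod 631)
2^32 ≡ 543^2 = 294849 ≡ 172 (mod 631)
2^64 ≡ 172^2 = 29584 ≡ 558 (mod 631)
2^128 ≡ 558^2 = 311364 ≡ 281 (mod 631)
2^256 ≡ 281^2 = 78961 ≡ 86 (mod 631)
2^512 ≡ 86^2 = 7396 ≡ 455 (mod 631)
630 = 512 + 64 + 32 + 16 + 4 + 2 in binary powers of 2.
So 2^630 ≡ 455 · 558 · 172 · 543 · 16 · 4 ≡ 1 (mod 631).
Since the result is 1, base 2 gives no evidence that 631 is composite.

1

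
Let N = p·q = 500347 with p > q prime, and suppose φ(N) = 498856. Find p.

983

φ(n) = (p−1)(q−1) = n − (p+q) + 1, so p + q = 500347 − 498856 + 1 = 1492.
p and q are the roots of t² − 1492t + 500347 = 0.
Discriminant: 1492² − 4·500347 = 2226064 − 2001388 = 224676; √224676 = 474.
q = (1492 − 474)/2 = 509, p = (1492 + 474)/2 = 983.
Check: 509 · 983 = 500347.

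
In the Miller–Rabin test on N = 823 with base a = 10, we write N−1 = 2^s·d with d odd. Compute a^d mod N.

822

823 − 1 = 822 = 2^1 · 411, so d = 411.
10^1 ≡ 10 (mod 823)
10^2 ≡ 10^2 = 100 ≡ 100 (mod 823)
10^4 ≡ 100^2 = 10000 ≡ 124 (mod 823)
10^8 ≡ 124^2 = 15376 ≡ 562 (mod 823)
10^16 ≡ 562^2 = 315844 ≡ 635 (mod 823)
10^32 ≡ 635^2 = 403225 ≡ 778 (mod 823)
10^64 ≡ 778^2 = 605284 ≡ 379 (mod 823)
10^128 ≡ 379^2 = 143641 ≡ 439 (mod 823)
10^256 ≡ 439^2 = 192721 ≡ 139 (mod 823)
411 = 256 + 128 + 16 + 8 + 2 + 1 in binary powers of 2.
So 10^411 ≡ 139 · 439 · 635 · 562 · 100 · 10 ≡ 822 (mod 823).
Since 10^d ≡ 822 (mod 823), base 10 does not prove 823 composite.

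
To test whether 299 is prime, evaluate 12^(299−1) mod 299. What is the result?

196

12^1 ≡ 12 (mod 299)
12^2 ≡ 12^2 = 144 ≡ 144 (mod 299)
12^4 ≡ 144^2 = 20736 ≡ 105 (mod 299)
12^8 ≡ 105^2 = 11025 ≡ 261 (mod 299)
12^16 ≡ 261^2 = 68121 ≡ 248 (mod 299)
12^32 ≡ 248^2 = 61504 ≡ 209 (mod 299)
12^64 ≡ 209^2 = 43681 ≡ 27 (mod 299)
12^128 ≡ 27^2 = 729 ≡ 131 (mod 299)
12^256 ≡ 131^2 = 17161 ≡ 118 (mod 299)
298 = 256 + 32 + 8 + 2 in binary powers of 2.
So 12^298 ≡ 118 · 209 · 261 · 144 ≡ 196 (mod 299).
Since 196 ≠ 1, base 12 is a Fermat witness: 299 is composite.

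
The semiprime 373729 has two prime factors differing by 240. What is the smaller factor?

503

Since p = q + 240, we have 373729 = q(q + 240), so q² + 240q − 373729 = 0.
Discriminant: 240² + 4·373729 = 57600 + 1494916 = 1552516; √1552516 = 1246.
q = (−240 + 1246)/2 = 503, and p = q + 240 = 743.
Check: 503 · 743 = 373729.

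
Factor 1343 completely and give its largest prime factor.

1343 = 17 · 79
79 is prime.
So 1343 = 17 · 79; the largest prime factor is 79.

79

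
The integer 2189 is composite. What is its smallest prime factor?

11

2189 is odd.
Digit sum 20, not divisible by 3.
Ends in 9: not divisible by 5.
7: 2189 = 7·312 + 5
11: 2189 = 11·199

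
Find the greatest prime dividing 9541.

9541 = 7 · 1363
1363 = 29 · 47
47 is prime.
So 9541 = 7 · 29 · 47; the largest prime factor is 47.

47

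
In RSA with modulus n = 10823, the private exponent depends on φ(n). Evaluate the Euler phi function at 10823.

Factor: 10823 = 79 · 137.
φ(10823) = (79−1) · (137−1) = 78 · 136 = 10608.

10608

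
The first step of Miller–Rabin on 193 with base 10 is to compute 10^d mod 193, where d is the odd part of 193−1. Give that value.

193 − 1 = 192 = 2^6 · 3, so d = 3.
10^1 ≡ 10 (mod 193)
10^2 ≡ 10^2 = 100 ≡ 100 (mod 193)
3 = 2 + 1 in binary powers of 2.
So 10^3 ≡ 100 · 10 ≡ 35 (mod 193).
Squaring chain: 35 → 67 → 50 → 184 → 81 → 192; reaches −1, so base 10 does not prove 193 composite.

35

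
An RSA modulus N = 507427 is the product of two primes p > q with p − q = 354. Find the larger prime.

911

Since p = q + 354, we have 507427 = q(q + 354), so q² + 354q − 507427 = 0.
Discriminant: 354² + 4·507427 = 125316 + 2029708 = 2155024; √2155024 = 1468.
q = (−354 + 1468)/2 = 557, and p = q + 354 = 911.
Check: 557 · 911 = 507427.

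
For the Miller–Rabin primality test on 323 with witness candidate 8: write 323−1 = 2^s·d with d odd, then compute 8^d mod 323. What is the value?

323 − 1 = 322 = 2^1 · 161, so d = 161.
8^1 ≡ 8 (mod 323)
8^2 ≡ 8^2 = 64 ≡ 64 (mod 323)
8^4 ≡ 64^2 = 4096 ≡ 220 (mod 323)
8^8 ≡ 220^2 = 48400 ≡ 273 (mod 323)
8^16 ≡ 273^2 = 74529 ≡ 239 (mod 323)
8^32 ≡ 239^2 = 57121 ≡ 273 (mod 323)
8^64 ≡ 273^2 = 74529 ≡ 239 (mod 323)
8^128 ≡ 239^2 = 57121 ≡ 273 (mod 323)
161 = 128 + 32 + 1 in binary powers of 2.
So 8^161 ≡ 273 · 273 · 8 ≡ 297 (mod 323).
Squaring chain: 297; never reaches −1, so base 8 is a Miller–Rabin witness that 323 is composite.

297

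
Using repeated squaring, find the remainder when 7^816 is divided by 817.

1

7^1 ≡ 7 (mod 817)
7^2 ≡ 7^2 = 49 ≡ 49 (mod 817)
7^4 ≡ 49^2 = 2401 ≡ 767 (mod 817)
7^8 ≡ 767^2 = 588289 ≡ 49 (mod 817)
7^16 ≡ 49^2 = 2401 ≡ 767 (mod 817)
7^32 ≡ 767^2 = 588289 ≡ 49 (mod 817)
7^64 ≡ 49^2 = 2401 ≡ 767 (mod 817)
7^128 ≡ 767^2 = 588289 ≡ 49 (mod 817)
7^256 ≡ 49^2 = 2401 ≡ 767 (mod 817)
7^512 ≡ 767^2 = 588289 ≡ 49 (mod 817)
816 = 512 + 256 + 32 + 16 in binary powers of 2.
So 7^816 ≡ 49 · 767 · 49 · 767 ≡ 1 (mod 817).
Since the result is 1, base 7 gives no evidence that 817 is composite.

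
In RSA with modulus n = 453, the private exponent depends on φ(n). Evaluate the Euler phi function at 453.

300

Factor: 453 = 3 · 151.
φ(453) = (3−1) · (151−1) = 2 · 150 = 300.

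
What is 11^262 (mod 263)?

1

11^1 ≡ 11 (mod 263)
11^2 ≡ 11^2 = 121 ≡ 121 (mod 263)
11^4 ≡ 121^2 = 14641 ≡ 176 (mod 263)
11^8 ≡ 176^2 = 30976 ≡ 205 (mod 263)
11^16 ≡ 205^2 = 42025 ≡ 208 (mod 263)
11^32 ≡ 208^2 = 43264 ≡ 132 (mod 263)
11^64 ≡ 132^2 = 17424 ≡ 66 (mod 263)
11^128 ≡ 66^2 = 4356 ≡ 148 (mod 263)
11^256 ≡ 148^2 = 21904 ≡ 75 (mod 263)
262 = 256 + 4 + 2 in binary powers of 2.
So 11^262 ≡ 75 · 176 · 121 ≡ 1 (mod 263).
Since the result is 1, base 11 gives no evidence that 263 is composite.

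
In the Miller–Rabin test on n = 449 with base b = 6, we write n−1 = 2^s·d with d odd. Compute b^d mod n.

209

449 − 1 = 448 = 2^6 · 7, so d = 7.
6^1 ≡ 6 (mod 449)
6^2 ≡ 6^2 = 36 ≡ 36 (mod 449)
6^4 ≡ 36^2 = 1296 ≡ 398 (mod 449)
7 = 4 + 2 + 1 in binary powers of 2.
So 6^7 ≡ 398 · 36 · 6 ≡ 209 (mod 449).
Squaring chain: 209 → 128 → 220 → 357 → 382 → 448; reaches −1, so base 6 does not prove 449 composite.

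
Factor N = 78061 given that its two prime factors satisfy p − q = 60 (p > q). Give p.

311

Since p = q + 60, we have 78061 = q(q + 60), so q² + 60q − 78061 = 0.
Discriminant: 60² + 4·78061 = 3600 + 312244 = 315844; √315844 = 562.
q = (−60 + 562)/2 = 251, and p = q + 60 = 311.
Check: 251 · 311 = 78061.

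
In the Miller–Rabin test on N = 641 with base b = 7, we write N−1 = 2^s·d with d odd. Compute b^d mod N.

641 − 1 = 640 = 2^7 · 5, so d = 5.
7^1 ≡ 7 (mod 641)
7^2 ≡ 7^2 = 49 ≡ 49 (mod 641)
7^4 ≡ 49^2 = 2401 ≡ 478 (mod 641)
5 = 4 + 1 in binary powers of 2.
So 7^5 ≡ 478 · 7 ≡ 141 (mod 641).
Squaring chain: 141 → 10 → 100 → 385 → 154 → 640 → 1; reaches −1, so base 7 does not prove 641 composite.

141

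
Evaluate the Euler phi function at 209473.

Factor: 209473 = 11 · 137 · 139.
φ(209473) = (11−1) · (137−1) · (139−1) = 10 · 136 · 138 = 187680.

187680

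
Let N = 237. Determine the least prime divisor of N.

3

237 is odd.
Digit sum 12, divisible by 3.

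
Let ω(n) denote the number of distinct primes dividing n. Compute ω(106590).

106590 = 2 · 53295
53295 = 3 · 17765
17765 = 5 · 3553
3553 = 11 · 323
323 = 17 · 19
106590 = 2 · 3 · 5 · 11 · 17 · 19, which has 6 distinct prime factors.

6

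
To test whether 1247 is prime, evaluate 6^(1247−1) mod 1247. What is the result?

436

6^1 ≡ 6 (mod 1247)
6^2 ≡ 6^2 = 36 ≡ 36 (mod 1247)
6^4 ≡ 36^2 = 1296 ≡ 49 (mod 1247)
6^8 ≡ 49^2 = 2401 ≡ 1154 (mod 1247)
6^16 ≡ 1154^2 = 1331716 ≡ 1167 (mod 1247)
6^32 ≡ 1167^2 = 1361889 ≡ 165 (mod 1247)
6^64 ≡ 165^2 = 27225 ≡ 1038 (mod 1247)
6^128 ≡ 1038^2 = 1077444 ≡ 36 (mod 1247)
6^256 ≡ 36^2 = 1296 ≡ 49 (mod 1247)
6^512 ≡ 49^2 = 2401 ≡ 1154 (mod 1247)
6^1024 ≡ 1154^2 = 1331716 ≡ 1167 (mod 1247)
1246 = 1024 + 128 + 64 + 16 + 8 + 4 + 2 in binary powers of 2.
So 6^1246 ≡ 1167 · 36 · 1038 · 1167 · 1154 · 49 · 36 ≡ 436 (mod 1247).
Since 436 ≠ 1, base 6 is a Fermat witness: 1247 is composite.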